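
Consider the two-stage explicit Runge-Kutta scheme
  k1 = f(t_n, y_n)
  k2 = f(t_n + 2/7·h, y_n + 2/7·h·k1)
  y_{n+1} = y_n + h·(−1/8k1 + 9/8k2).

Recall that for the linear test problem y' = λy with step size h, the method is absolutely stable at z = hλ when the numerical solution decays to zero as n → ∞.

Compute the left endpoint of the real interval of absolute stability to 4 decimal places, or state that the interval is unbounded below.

z* = -3.1111.

With y'=λy (z=hλ):
  k1=λy_n ⇒ h·k1=z·y_n;  k2=λ(1+2/7z)y_n ⇒ h·k2=z(1+2/7z)y_n
  y_{n+1}/y_n = 1 − 1/8z + 9/8z(1+2/7z) = 1 + z + 9/28z²
  R(z) = 1 + z + 9/28z².

Find x<0 with |R(x)|<1.
x=-1.69: |R|=0.2280
R=1: x+9/28x²=0 ⇒ x=−28/9=-3.1111; min R=1−1/(4·9/28)=0.2222>−1
Confirm numerically:
  x=-2.783: |R|=0.70649 <1
  x=-2.672: |R|=0.62287 <1
  x=-2.091: |R|=0.31438 <1
  x=-1.797: |R|=0.24096 <1
  x=-3.686: |R|=1.68112 >1
  x=-3.586: |R|=1.54738 >1
  x=-3.347: |R|=1.25377 >1
Interval (-3.1111, 0).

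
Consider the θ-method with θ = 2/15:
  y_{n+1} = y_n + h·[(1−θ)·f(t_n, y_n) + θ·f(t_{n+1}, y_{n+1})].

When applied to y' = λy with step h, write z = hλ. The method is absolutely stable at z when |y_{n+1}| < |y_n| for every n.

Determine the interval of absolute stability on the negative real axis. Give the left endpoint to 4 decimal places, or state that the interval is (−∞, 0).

With y'=λy (z=hλ):
  y_{n+1} = y_n + z·[13/15·y_n + 2/15·y_{n+1}] ⇒ (1 − 2/15z)y_{n+1} = (1 + 13/15z)y_n
  Hence R(z) = (1 + 13/15z)/(1 − 2/15z).

Solve |R(x)|<1 on ℝ⁻.
x=-1.32: |R|=0.1224
R=−1: 1+13/15x = −1+2/15x ⇒ -11/15x=2 ⇒ x=2/(-11/15)=-2.7273
Confirm numerically:
  x=-2.337: |R|=0.78179 <1
  x=-1.800: |R|=0.45161 <1
  x=-1.235: |R|=0.06039 <1
  x=-1.095: |R|=0.04450 <1
  x=-3.025: |R|=1.15558 >1
  x=-2.958: |R|=1.12134 >1
  x=-2.877: |R|=1.07936 >1
So |R|<1 on (-2.7273, 0).

(-2.7273, 0).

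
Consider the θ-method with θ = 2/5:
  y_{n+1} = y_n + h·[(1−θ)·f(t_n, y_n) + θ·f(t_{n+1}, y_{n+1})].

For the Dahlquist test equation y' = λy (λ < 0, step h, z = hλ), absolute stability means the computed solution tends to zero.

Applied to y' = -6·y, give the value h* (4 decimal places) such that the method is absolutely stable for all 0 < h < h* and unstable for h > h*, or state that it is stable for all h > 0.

With y'=λy (z=hλ):
  y_{n+1} = y_n + z·[3/5·y_n + 2/5·y_{n+1}] ⇒ (1 − 2/5z)y_{n+1} = (1 + 3/5z)y_n
  Hence R(z) = (1 + 3/5z)/(1 − 2/5z).

Find x<0 with |R(x)|<1.
x=-1.46: |R|=0.0783
R=−1: 1+3/5x = −1+2/5x ⇒ -1/5x=2 ⇒ x=2/(-1/5)=-10.0000
Confirm numerically:
  x=-9.696: |R|=0.98754 <1
  x=-9.517: |R|=0.97990 <1
  x=-6.738: |R|=0.82345 <1
  x=-10.561: |R|=1.02148 >1
  x=-10.241: |R|=1.00946 >1
  x=-10.208: |R|=1.00818 >1
Stable set (-10.0000, 0).

(-10.0000,0); λ=-6 ⇒ h* = (10)/6 = 1.6667.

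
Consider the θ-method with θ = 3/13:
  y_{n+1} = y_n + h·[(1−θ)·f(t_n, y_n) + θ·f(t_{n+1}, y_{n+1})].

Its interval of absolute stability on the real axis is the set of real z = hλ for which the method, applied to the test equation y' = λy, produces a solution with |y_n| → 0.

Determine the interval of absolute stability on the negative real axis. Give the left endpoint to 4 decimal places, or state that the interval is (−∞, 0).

z∈(-3.7143,0).

Set f=λy, z=hλ:
  y_{n+1} = y_n + z·[10/13·y_n + 3/13·y_{n+1}] ⇒ (1 − 3/13z)y_{n+1} = (1 + 10/13z)y_n
  so R(z) = (1 + 10/13z)/(1 − 3/13z).

Need |R(x)|<1, x<0.
x=-0.65: |R|=0.4348
R=−1: 1+10/13x = −1+3/13x ⇒ -7/13x=2 ⇒ x=2/(-7/13)=-3.7143
Confirm numerically:
  x=-3.581: |R|=0.96070 <1
  x=-3.261: |R|=0.86073 <1
  x=-1.850: |R|=0.29650 <1
  x=-4.147: |R|=1.11906 >1
  x=-3.909: |R|=1.05512 >1
  x=-3.737: |R|=1.00657 >1
So |R|<1 on (-3.7143, 0).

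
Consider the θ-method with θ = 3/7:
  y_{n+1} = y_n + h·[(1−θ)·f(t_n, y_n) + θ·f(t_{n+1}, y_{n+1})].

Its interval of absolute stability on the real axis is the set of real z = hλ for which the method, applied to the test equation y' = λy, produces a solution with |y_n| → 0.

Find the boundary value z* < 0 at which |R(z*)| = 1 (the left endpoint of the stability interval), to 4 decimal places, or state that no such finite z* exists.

left endpoint -14.0000.

With y'=λy (z=hλ):
  y_{n+1} = y_n + z·[4/7·y_n + 3/7·y_{n+1}] ⇒ (1 − 3/7z)y_{n+1} = (1 + 4/7z)y_n
  R(z) = (1 + 4/7z)/(1 − 3/7z).

Find x<0 with |R(x)|<1.
x=-1.74: |R|=0.0033
R=−1: 1+4/7x = −1+3/7x ⇒ -1/7x=2 ⇒ x=2/(-1/7)=-14.0000
Confirm numerically:
  x=-12.032: |R|=0.95433 <1
  x=-9.138: |R|=0.85872 <1
  x=-8.709: |R|=0.84028 <1
  x=-14.575: |R|=1.01134 >1
  x=-14.517: |R|=1.01023 >1
  x=-14.183: |R|=1.00369 >1
So |R|<1 on (-14.0000, 0).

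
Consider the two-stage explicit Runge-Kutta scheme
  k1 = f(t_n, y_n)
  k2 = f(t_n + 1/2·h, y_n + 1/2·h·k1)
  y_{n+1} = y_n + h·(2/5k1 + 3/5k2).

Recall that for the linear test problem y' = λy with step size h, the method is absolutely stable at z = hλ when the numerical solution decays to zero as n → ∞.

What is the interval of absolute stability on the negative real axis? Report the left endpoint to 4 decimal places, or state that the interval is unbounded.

z∈(-3.3333,0).

On y'=λy, z=hλ:
  k1=λy_n ⇒ h·k1=z·y_n;  k2=λ(1+1/2z)y_n ⇒ h·k2=z(1+1/2z)y_n
  y_{n+1}/y_n = 1 + 2/5z + 3/5z(1+1/2z) = 1 + z + 3/10z²
  R(z) = 1 + z + 3/10z².

Solve |R(x)|<1 on ℝ⁻.
x=-1.47: |R|=0.1783
R=1: x+3/10x²=0 ⇒ x=−10/3=-3.3333; min R=1−1/(4·3/10)=0.1667>−1
Confirm numerically:
  x=-2.283: |R|=0.28063 <1
  x=-1.603: |R|=0.16788 <1
  x=-1.339: |R|=0.19888 <1
  x=-3.919: |R|=1.68857 >1
  x=-3.665: |R|=1.36467 >1
  x=-3.354: |R|=1.02079 >1
Interval (-3.3333, 0).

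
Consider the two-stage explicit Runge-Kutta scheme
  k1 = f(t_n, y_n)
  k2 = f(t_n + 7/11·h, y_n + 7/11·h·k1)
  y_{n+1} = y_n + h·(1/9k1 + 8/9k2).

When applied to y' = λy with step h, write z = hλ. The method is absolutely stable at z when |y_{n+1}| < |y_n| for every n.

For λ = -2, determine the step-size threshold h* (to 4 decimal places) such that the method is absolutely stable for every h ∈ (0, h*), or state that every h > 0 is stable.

With y'=λy (z=hλ):
  k1=λy_n ⇒ h·k1=z·y_n;  k2=λ(1+7/11z)y_n ⇒ h·k2=z(1+7/11z)y_n
  y_{n+1}/y_n = 1 + 1/9z + 8/9z(1+7/11z) = 1 + z + 56/99z²
  R(z) = 1 + z + 56/99z².

Solve |R(x)|<1 on ℝ⁻.
x=-0.56: |R|=0.6174
R=1: x+56/99x²=0 ⇒ x=−99/56=-1.7679; min R=1−1/(4·56/99)=0.5580>−1
Confirm numerically:
  x=-1.497: |R|=0.77064 <1
  x=-1.024: |R|=0.56913 <1
  x=-0.777: |R|=0.56450 <1
  x=-2.182: |R|=1.51116 >1
  x=-2.126: |R|=1.43070 >1
So |R|<1 on (-1.7679, 0).

(-1.7679,0); λ=-2 ⇒ h* = (99/56)/2 = 0.8839.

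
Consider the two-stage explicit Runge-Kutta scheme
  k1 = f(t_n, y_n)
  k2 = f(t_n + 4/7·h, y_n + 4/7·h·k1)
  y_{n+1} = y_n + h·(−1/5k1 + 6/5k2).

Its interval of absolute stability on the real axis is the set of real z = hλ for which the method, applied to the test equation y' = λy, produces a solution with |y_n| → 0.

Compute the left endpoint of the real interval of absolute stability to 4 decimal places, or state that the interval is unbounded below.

With y'=λy (z=hλ):
  k1=λy_n ⇒ h·k1=z·y_n;  k2=λ(1+4/7z)y_n ⇒ h·k2=z(1+4/7z)y_n
  y_{n+1}/y_n = 1 − 1/5z + 6/5z(1+4/7z) = 1 + z + 24/35z²
  so R(z) = 1 + z + 24/35z².

Find x<0 with |R(x)|<1.
x=-1.36: |R|=0.9083
R=1: x+24/35x²=0 ⇒ x=−35/24=-1.4583; min R=1−1/(4·24/35)=0.6354>−1
Confirm numerically:
  x=-1.243: |R|=0.81646 <1
  x=-1.055: |R|=0.70822 <1
  x=-0.815: |R|=0.64047 <1
  x=-0.744: |R|=0.63557 <1
  x=-1.953: |R|=1.66246 >1
  x=-1.484: |R|=1.02612 >1
So |R|<1 on (-1.4583, 0).

left endpoint -1.4583.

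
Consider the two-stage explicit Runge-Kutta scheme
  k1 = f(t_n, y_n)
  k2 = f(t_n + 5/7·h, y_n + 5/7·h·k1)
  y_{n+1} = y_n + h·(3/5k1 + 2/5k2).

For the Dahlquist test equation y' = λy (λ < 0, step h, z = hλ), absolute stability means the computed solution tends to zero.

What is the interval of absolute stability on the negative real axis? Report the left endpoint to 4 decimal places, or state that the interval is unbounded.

Set f=λy, z=hλ:
  k1=λy_n ⇒ h·k1=z·y_n;  k2=λ(1+5/7z)y_n ⇒ h·k2=z(1+5/7z)y_n
  y_{n+1}/y_n = 1 + 3/5z + 2/5z(1+5/7z) = 1 + z + 2/7z²
  R(z) = 1 + z + 2/7z².

Solve |R(x)|<1 on ℝ⁻.
x=-0.72: |R|=0.4281
R=1: x+2/7x²=0 ⇒ x=−7/2=-3.5000; min R=1−1/(4·2/7)=0.1250>−1
Confirm numerically:
  x=-3.456: |R|=0.95655 <1
  x=-3.405: |R|=0.90758 <1
  x=-3.283: |R|=0.79645 <1
  x=-1.500: |R|=0.14286 <1
  x=-3.987: |R|=1.55476 >1
  x=-3.719: |R|=1.23270 >1
Interval (-3.5000, 0).

z∈(-3.5000,0).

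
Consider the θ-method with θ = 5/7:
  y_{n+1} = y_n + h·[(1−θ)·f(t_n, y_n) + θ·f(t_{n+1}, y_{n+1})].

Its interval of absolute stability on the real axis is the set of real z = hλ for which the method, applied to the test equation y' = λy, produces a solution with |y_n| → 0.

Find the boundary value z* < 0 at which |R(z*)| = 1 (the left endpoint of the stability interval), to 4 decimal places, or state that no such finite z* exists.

On y'=λy, z=hλ:
  y_{n+1} = y_n + z·[2/7·y_n + 5/7·y_{n+1}] ⇒ (1 − 5/7z)y_{n+1} = (1 + 2/7z)y_n
  Hence R(z) = (1 + 2/7z)/(1 − 5/7z).

Boundary: |R(x)|=1, x<0.
x=-0.63: |R|=0.5655
x=-2: |R|=0.1765
x=-10: |R|=0.2281
x=-100: |R|=0.3807
θ=5/7≥1/2 ⇒ |1+2/7x|<|1−5/7x| ∀x<0 ⇒ unbounded interval.

unbounded; (−∞, 0).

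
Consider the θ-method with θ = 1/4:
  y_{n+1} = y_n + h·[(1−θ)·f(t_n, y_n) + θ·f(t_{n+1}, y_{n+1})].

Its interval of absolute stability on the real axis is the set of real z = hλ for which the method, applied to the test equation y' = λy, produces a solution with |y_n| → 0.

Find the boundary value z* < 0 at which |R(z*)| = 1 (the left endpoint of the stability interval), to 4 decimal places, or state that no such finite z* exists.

left endpoint -4.0000.

With y'=λy (z=hλ):
  y_{n+1} = y_n + z·[3/4·y_n + 1/4·y_{n+1}] ⇒ (1 − 1/4z)y_{n+1} = (1 + 3/4z)y_n
  so R(z) = (1 + 3/4z)/(1 − 1/4z).

Solve |R(x)|<1 on ℝ⁻.
x=-1.43: |R|=0.0534
R=−1: 1+3/4x = −1+1/4x ⇒ -1/2x=2 ⇒ x=2/(-1/2)=-4.0000
Confirm numerically:
  x=-3.421: |R|=0.84396 <1
  x=-2.199: |R|=0.41894 <1
  x=-1.613: |R|=0.14947 <1
  x=-4.452: |R|=1.10696 >1
  x=-4.206: |R|=1.05021 >1
  x=-4.033: |R|=1.00822 >1
So |R|<1 on (-4.0000, 0).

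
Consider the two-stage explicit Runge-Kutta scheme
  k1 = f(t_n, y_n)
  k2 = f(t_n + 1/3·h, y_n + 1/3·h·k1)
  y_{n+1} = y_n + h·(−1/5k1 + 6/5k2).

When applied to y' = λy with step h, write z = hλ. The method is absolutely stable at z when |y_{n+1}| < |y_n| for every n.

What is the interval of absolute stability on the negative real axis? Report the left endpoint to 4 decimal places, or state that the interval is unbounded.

z∈(-2.5000,0).

With y'=λy (z=hλ):
  k1=λy_n ⇒ h·k1=z·y_n;  k2=λ(1+1/3z)y_n ⇒ h·k2=z(1+1/3z)y_n
  y_{n+1}/y_n = 1 − 1/5z + 6/5z(1+1/3z) = 1 + z + 2/5z²
  ⇒ R(z) = 1 + z + 2/5z².

Solve |R(x)|<1 on ℝ⁻.
x=-1.23: |R|=0.3752
R=1: x+2/5x²=0 ⇒ x=−5/2=-2.5000; min R=1−1/(4·2/5)=0.3750>−1
Confirm numerically:
  x=-1.999: |R|=0.59940 <1
  x=-1.554: |R|=0.41197 <1
  x=-1.383: |R|=0.38208 <1
  x=-1.114: |R|=0.38240 <1
  x=-2.986: |R|=1.58048 >1
  x=-2.533: |R|=1.03344 >1
Stable set (-2.5000, 0).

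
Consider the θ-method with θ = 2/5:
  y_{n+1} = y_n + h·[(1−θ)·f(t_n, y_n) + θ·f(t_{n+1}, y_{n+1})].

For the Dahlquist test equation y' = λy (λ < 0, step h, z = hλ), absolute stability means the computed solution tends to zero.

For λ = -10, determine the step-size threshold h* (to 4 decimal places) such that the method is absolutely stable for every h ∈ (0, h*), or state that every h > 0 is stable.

With y'=λy (z=hλ):
  y_{n+1} = y_n + z·[3/5·y_n + 2/5·y_{n+1}] ⇒ (1 − 2/5z)y_{n+1} = (1 + 3/5z)y_n
  R(z) = (1 + 3/5z)/(1 − 2/5z).

Find x<0 with |R(x)|<1.
x=-0.37: |R|=0.6777
R=−1: 1+3/5x = −1+2/5x ⇒ -1/5x=2 ⇒ x=2/(-1/5)=-10.0000
Confirm numerically:
  x=-5.524: |R|=0.72109 <1
  x=-5.128: |R|=0.68065 <1
  x=-4.284: |R|=0.57871 <1
  x=-10.565: |R|=1.02162 >1
  x=-10.262: |R|=1.01026 >1
  x=-10.065: |R|=1.00259 >1
So |R|<1 on (-10.0000, 0).

(-10.0000,0); λ=-10 ⇒ h* = (10)/10 = 1.0000.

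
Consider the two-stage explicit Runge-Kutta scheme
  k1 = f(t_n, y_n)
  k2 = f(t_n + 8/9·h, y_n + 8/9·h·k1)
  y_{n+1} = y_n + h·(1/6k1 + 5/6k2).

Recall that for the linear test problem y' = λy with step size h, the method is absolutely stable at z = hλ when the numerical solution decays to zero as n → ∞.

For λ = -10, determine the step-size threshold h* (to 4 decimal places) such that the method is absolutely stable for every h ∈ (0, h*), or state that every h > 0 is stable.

Set f=λy, z=hλ:
  k1=λy_n ⇒ h·k1=z·y_n;  k2=λ(1+8/9z)y_n ⇒ h·k2=z(1+8/9z)y_n
  y_{n+1}/y_n = 1 + 1/6z + 5/6z(1+8/9z) = 1 + z + 20/27z²
  R(z) = 1 + z + 20/27z².

Solve |R(x)|<1 on ℝ⁻.
x=-1.62: |R|=1.3240
R=1: x+20/27x²=0 ⇒ x=−27/20=-1.3500; min R=1−1/(4·20/27)=0.6625>−1
Confirm numerically:
  x=-1.141: |R|=0.82336 <1
  x=-1.009: |R|=0.74513 <1
  x=-0.878: |R|=0.69303 <1
  x=-0.601: |R|=0.66656 <1
  x=-1.756: |R|=1.52810 >1
  x=-1.539: |R|=1.21546 >1
Stable set (-1.3500, 0).

(-1.3500,0); λ=-10 ⇒ h* = (27/20)/10 = 0.1350.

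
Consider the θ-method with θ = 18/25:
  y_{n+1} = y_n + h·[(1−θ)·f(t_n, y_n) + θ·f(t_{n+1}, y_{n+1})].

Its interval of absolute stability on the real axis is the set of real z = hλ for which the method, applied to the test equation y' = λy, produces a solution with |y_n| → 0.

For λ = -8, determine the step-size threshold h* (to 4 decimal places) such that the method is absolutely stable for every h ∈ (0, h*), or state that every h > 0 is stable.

unbounded; (−∞, 0). Any h>0 works for λ=-8.

Test eqn y'=λy, z=hλ:
  y_{n+1} = y_n + z·[7/25·y_n + 18/25·y_{n+1}] ⇒ (1 − 18/25z)y_{n+1} = (1 + 7/25z)y_n
  Hence R(z) = (1 + 7/25z)/(1 − 18/25z).

Boundary: |R(x)|=1, x<0.
x=-0.4: |R|=0.6894
x=-2: |R|=0.1803
x=-10: |R|=0.2195
x=-100: |R|=0.3699
θ=18/25≥1/2 ⇒ |1+7/25x|<|1−18/25x| ∀x<0 ⇒ stable on all of ℝ⁻.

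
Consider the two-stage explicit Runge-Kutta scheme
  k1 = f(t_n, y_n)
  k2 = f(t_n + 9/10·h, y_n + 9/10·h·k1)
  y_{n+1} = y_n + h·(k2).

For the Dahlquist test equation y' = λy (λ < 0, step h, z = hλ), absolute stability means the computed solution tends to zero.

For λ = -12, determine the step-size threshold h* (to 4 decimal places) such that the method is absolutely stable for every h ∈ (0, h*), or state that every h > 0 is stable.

On y'=λy, z=hλ:
  k1=λy_n ⇒ h·k1=z·y_n;  k2=λ(1+9/10z)y_n ⇒ h·k2=z(1+9/10z)y_n
  y_{n+1}/y_n = 1 + z(1+9/10z) = 1 + z + 9/10z²
  R(z) = 1 + z + 9/10z².

Boundary: |R(x)|=1, x<0.
x=-1.14: |R|=1.0296
R=1: x+9/10x²=0 ⇒ x=−10/9=-1.1111; min R=1−1/(4·9/10)=0.7222>−1
Confirm numerically:
  x=-1.044: |R|=0.93694 <1
  x=-0.829: |R|=0.78952 <1
  x=-0.827: |R|=0.78854 <1
  x=-0.718: |R|=0.74597 <1
  x=-1.496: |R|=1.51821 >1
  x=-1.326: |R|=1.25645 >1
Stable set (-1.1111, 0).

(-1.1111,0); λ=-12 ⇒ h* = (10/9)/12 = 0.0926.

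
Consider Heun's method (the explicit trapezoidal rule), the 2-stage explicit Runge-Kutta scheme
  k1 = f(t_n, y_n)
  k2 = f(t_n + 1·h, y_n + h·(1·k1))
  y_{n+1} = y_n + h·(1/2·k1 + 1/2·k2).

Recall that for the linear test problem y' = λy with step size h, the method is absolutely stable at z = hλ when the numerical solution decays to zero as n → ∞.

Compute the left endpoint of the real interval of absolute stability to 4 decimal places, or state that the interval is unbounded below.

With y'=λy (z=hλ):
  order 2, 2-stage ⇒ R(z)=1+z+z^2/2
  (e.g. R(-1.71)=0.75205, |R|=0.75205)

Solve |R(x)|<1 on ℝ⁻.
x=-1.71: |R|=0.7520
|R(-2.39)|=1.4661 |R(-2.29)|=1.3321 |R(-1.72)|=0.7592
Bisect:
  x_lo=-2.4001 |R|=1.4801  x_hi=-0.1860 |R|=0.8313
  mid=-1.29301 |R|=0.54293 →hi
  mid=-1.84653 |R|=0.85831 →hi
  mid=-2.12329 |R|=1.13089 →lo
  mid=-1.98491 |R|=0.98503 →hi
  mid=-2.05410 |R|=1.05557 →lo
  mid=-2.01951 |R|=1.01970 →lo
  mid=-2.00221 |R|=1.00221 →lo
  mid=-1.99356 |R|=0.99358 →hi
  mid=-1.99788 |R|=0.99789 →hi
  ...
  [-2.00005,-1.99991] ⇒ x*=-2.0000
Interval (-2.0000, 0).

z* = -2.0000.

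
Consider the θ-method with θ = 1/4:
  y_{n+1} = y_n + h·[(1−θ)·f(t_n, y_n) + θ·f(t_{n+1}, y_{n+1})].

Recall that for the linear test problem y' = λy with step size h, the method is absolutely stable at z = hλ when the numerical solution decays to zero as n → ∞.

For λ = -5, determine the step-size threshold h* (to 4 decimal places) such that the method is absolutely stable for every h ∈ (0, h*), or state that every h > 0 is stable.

With y'=λy (z=hλ):
  y_{n+1} = y_n + z·[3/4·y_n + 1/4·y_{n+1}] ⇒ (1 − 1/4z)y_{n+1} = (1 + 3/4z)y_n
  R(z) = (1 + 3/4z)/(1 − 1/4z).

Find x<0 with |R(x)|<1.
x=-1.04: |R|=0.1746
R=−1: 1+3/4x = −1+1/4x ⇒ -1/2x=2 ⇒ x=2/(-1/2)=-4.0000
Confirm numerically:
  x=-3.019: |R|=0.72047 <1
  x=-2.055: |R|=0.35756 <1
  x=-1.882: |R|=0.27984 <1
  x=-4.561: |R|=1.13106 >1
  x=-4.352: |R|=1.08429 >1
  x=-4.324: |R|=1.07785 >1
Stable set (-4.0000, 0).

(-4.0000,0); λ=-5 ⇒ h* = (4)/5 = 0.8000.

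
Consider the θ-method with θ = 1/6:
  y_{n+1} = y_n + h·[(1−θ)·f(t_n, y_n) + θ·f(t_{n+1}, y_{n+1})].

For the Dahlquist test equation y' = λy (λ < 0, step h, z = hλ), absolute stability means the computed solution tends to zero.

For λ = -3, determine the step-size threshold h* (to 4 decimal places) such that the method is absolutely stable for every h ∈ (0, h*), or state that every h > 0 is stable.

Set f=λy, z=hλ:
  y_{n+1} = y_n + z·[5/6·y_n + 1/6·y_{n+1}] ⇒ (1 − 1/6z)y_{n+1} = (1 + 5/6z)y_n
  Hence R(z) = (1 + 5/6z)/(1 − 1/6z).

Find x<0 with |R(x)|<1.
x=-1.17: |R|=0.0209
R=−1: 1+5/6x = −1+1/6x ⇒ -2/3x=2 ⇒ x=2/(-2/3)=-3.0000
Confirm numerically:
  x=-2.417: |R|=0.72294 <1
  x=-1.242: |R|=0.02900 <1
  x=-1.230: |R|=0.02075 <1
  x=-3.180: |R|=1.07843 >1
  x=-3.022: |R|=1.00975 >1
Stable set (-3.0000, 0).

(-3.0000,0); λ=-3 ⇒ h* = (3)/3 = 1.0000.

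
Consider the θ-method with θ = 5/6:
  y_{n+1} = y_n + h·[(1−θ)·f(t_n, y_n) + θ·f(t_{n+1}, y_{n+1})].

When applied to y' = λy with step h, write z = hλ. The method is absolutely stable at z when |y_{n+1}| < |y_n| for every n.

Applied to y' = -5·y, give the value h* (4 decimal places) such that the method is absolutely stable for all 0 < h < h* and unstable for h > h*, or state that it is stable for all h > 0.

Set f=λy, z=hλ:
  y_{n+1} = y_n + z·[1/6·y_n + 5/6·y_{n+1}] ⇒ (1 − 5/6z)y_{n+1} = (1 + 1/6z)y_n
  R(z) = (1 + 1/6z)/(1 − 5/6z).

Solve |R(x)|<1 on ℝ⁻.
x=-1.58: |R|=0.3180
x=-2: |R|=0.2500
x=-10: |R|=0.0714
x=-100: |R|=0.1858
θ=5/6≥1/2 ⇒ |1+1/6x|<|1−5/6x| ∀x<0 ⇒ interval (−∞,0).

(−∞, 0) — no finite endpoint. Any h>0 works for λ=-5.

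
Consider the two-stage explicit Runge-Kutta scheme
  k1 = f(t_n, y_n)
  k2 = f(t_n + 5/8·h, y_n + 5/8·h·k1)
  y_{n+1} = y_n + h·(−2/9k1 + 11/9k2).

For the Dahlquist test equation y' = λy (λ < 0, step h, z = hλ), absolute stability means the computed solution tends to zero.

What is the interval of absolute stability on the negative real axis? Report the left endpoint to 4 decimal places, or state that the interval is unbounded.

Test eqn y'=λy, z=hλ:
  k1=λy_n ⇒ h·k1=z·y_n;  k2=λ(1+5/8z)y_n ⇒ h·k2=z(1+5/8z)y_n
  y_{n+1}/y_n = 1 − 2/9z + 11/9z(1+5/8z) = 1 + z + 55/72z²
  so R(z) = 1 + z + 55/72z².

Find x<0 with |R(x)|<1.
x=-1.18: |R|=0.8836
R=1: x+55/72x²=0 ⇒ x=−72/55=-1.3091; min R=1−1/(4·55/72)=0.6727>−1
Confirm numerically:
  x=-0.899: |R|=0.71838 <1
  x=-0.806: |R|=0.69025 <1
  x=-0.627: |R|=0.67331 <1
  x=-1.802: |R|=1.67850 >1
  x=-1.683: |R|=1.48071 >1
Interval (-1.3091, 0).

z∈(-1.3091,0).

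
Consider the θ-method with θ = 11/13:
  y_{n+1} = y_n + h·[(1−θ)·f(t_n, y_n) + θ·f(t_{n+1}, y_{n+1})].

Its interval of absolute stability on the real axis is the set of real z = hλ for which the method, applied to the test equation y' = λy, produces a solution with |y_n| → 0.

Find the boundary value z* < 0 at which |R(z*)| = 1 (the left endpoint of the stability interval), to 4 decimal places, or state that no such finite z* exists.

unbounded; (−∞, 0).

Test eqn y'=λy, z=hλ:
  y_{n+1} = y_n + z·[2/13·y_n + 11/13·y_{n+1}] ⇒ (1 − 11/13z)y_{n+1} = (1 + 2/13z)y_n
  Hence R(z) = (1 + 2/13z)/(1 − 11/13z).

Find x<0 with |R(x)|<1.
x=-0.44: |R|=0.6794
x=-2: |R|=0.2571
x=-10: |R|=0.0569
x=-100: |R|=0.1680
θ=11/13≥1/2 ⇒ |1+2/13x|<|1−11/13x| ∀x<0 ⇒ stable on all of ℝ⁻.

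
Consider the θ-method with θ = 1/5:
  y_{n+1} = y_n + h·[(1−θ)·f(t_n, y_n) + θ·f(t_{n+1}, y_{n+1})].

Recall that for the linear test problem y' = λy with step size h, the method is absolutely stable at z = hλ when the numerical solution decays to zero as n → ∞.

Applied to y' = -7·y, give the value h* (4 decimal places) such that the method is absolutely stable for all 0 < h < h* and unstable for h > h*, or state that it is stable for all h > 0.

On y'=λy, z=hλ:
  y_{n+1} = y_n + z·[4/5·y_n + 1/5·y_{n+1}] ⇒ (1 − 1/5z)y_{n+1} = (1 + 4/5z)y_n
  so R(z) = (1 + 4/5z)/(1 − 1/5z).

Boundary: |R(x)|=1, x<0.
x=-1.45: |R|=0.1240
R=−1: 1+4/5x = −1+1/5x ⇒ -3/5x=2 ⇒ x=2/(-3/5)=-3.3333
Confirm numerically:
  x=-3.086: |R|=0.90824 <1
  x=-3.031: |R|=0.88706 <1
  x=-2.073: |R|=0.46543 <1
  x=-3.728: |R|=1.13566 >1
  x=-3.681: |R|=1.12015 >1
  x=-3.369: |R|=1.01279 >1
So |R|<1 on (-3.3333, 0).

(-3.3333,0); λ=-7 ⇒ h* = (10/3)/7 = 0.4762.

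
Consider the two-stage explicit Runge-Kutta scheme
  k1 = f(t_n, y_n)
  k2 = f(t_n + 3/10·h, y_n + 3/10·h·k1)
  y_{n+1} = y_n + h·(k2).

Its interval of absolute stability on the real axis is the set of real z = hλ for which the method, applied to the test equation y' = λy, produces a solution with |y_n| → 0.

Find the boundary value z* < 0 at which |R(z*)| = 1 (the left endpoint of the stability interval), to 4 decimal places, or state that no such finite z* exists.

left endpoint -3.3333.

With y'=λy (z=hλ):
  k1=λy_n ⇒ h·k1=z·y_n;  k2=λ(1+3/10z)y_n ⇒ h·k2=z(1+3/10z)y_n
  y_{n+1}/y_n = 1 + z(1+3/10z) = 1 + z + 3/10z²
  so R(z) = 1 + z + 3/10z².

Find x<0 with |R(x)|<1.
x=-0.4: |R|=0.6480
R=1: x+3/10x²=0 ⇒ x=−10/3=-3.3333; min R=1−1/(4·3/10)=0.1667>−1
Confirm numerically:
  x=-3.133: |R|=0.81171 <1
  x=-2.571: |R|=0.41201 <1
  x=-1.678: |R|=0.16671 <1
  x=-3.672: |R|=1.37308 >1
  x=-3.501: |R|=1.17610 >1
  x=-3.479: |R|=1.15203 >1
Interval (-3.3333, 0).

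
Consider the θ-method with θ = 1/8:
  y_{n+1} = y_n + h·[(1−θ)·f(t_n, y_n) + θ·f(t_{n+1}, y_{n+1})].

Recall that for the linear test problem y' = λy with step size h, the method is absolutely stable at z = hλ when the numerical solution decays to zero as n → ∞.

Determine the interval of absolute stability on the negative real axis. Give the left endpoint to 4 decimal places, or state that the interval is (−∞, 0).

(-2.6667, 0).

Set f=λy, z=hλ:
  y_{n+1} = y_n + z·[7/8·y_n + 1/8·y_{n+1}] ⇒ (1 − 1/8z)y_{n+1} = (1 + 7/8z)y_n
  so R(z) = (1 + 7/8z)/(1 − 1/8z).

Solve |R(x)|<1 on ℝ⁻.
x=-1.36: |R|=0.1624
R=−1: 1+7/8x = −1+1/8x ⇒ -3/4x=2 ⇒ x=2/(-3/4)=-2.6667
Confirm numerically:
  x=-2.554: |R|=0.93595 <1
  x=-1.309: |R|=0.12493 <1
  x=-1.180: |R|=0.02832 <1
  x=-3.129: |R|=1.24926 >1
  x=-3.035: |R|=1.20027 >1
  x=-2.934: |R|=1.14670 >1
Interval (-2.6667, 0).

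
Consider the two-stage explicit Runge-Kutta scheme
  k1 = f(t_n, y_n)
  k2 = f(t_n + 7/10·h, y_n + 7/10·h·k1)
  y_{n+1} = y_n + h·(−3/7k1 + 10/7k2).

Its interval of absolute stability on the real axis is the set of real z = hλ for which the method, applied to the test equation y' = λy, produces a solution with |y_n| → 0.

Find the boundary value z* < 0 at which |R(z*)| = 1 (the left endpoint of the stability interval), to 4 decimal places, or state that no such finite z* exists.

On y'=λy, z=hλ:
  k1=λy_n ⇒ h·k1=z·y_n;  k2=λ(1+7/10z)y_n ⇒ h·k2=z(1+7/10z)y_n
  y_{n+1}/y_n = 1 − 3/7z + 10/7z(1+7/10z) = 1 + z + z²
  R(z) = 1 + z + z².

Need |R(x)|<1, x<0.
x=-1.59: |R|=1.9381
R=1: x+1x²=0 ⇒ x=−1=-1.0000; min R=1−1/(4·1)=0.7500>−1
Confirm numerically:
  x=-0.806: |R|=0.84364 <1
  x=-0.660: |R|=0.77560 <1
  x=-0.504: |R|=0.75002 <1
  x=-1.554: |R|=1.86092 >1
  x=-1.189: |R|=1.22472 >1
  x=-1.166: |R|=1.19356 >1
So |R|<1 on (-1.0000, 0).

z* = -1.0000.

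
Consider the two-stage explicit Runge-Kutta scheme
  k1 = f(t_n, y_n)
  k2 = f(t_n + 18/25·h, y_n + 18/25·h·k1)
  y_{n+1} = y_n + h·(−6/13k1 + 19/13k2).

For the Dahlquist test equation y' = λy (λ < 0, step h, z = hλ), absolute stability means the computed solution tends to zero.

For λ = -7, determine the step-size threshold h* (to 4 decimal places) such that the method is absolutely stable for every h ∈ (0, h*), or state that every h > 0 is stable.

Set f=λy, z=hλ:
  k1=λy_n ⇒ h·k1=z·y_n;  k2=λ(1+18/25z)y_n ⇒ h·k2=z(1+18/25z)y_n
  y_{n+1}/y_n = 1 − 6/13z + 19/13z(1+18/25z) = 1 + z + 342/325z²
  ⇒ R(z) = 1 + z + 342/325z².

Boundary: |R(x)|=1, x<0.
x=-0.71: |R|=0.8205
R=1: x+342/325x²=0 ⇒ x=−325/342=-0.9503; min R=1−1/(4·342/325)=0.7624>−1
Confirm numerically:
  x=-0.789: |R|=0.86608 <1
  x=-0.741: |R|=0.83680 <1
  x=-0.703: |R|=0.81706 <1
  x=-0.468: |R|=0.76248 <1
  x=-1.487: |R|=1.83983 >1
  x=-1.358: |R|=1.58263 >1
Interval (-0.9503, 0).

(-0.9503,0); λ=-7 ⇒ h* = (325/342)/7 = 0.1358.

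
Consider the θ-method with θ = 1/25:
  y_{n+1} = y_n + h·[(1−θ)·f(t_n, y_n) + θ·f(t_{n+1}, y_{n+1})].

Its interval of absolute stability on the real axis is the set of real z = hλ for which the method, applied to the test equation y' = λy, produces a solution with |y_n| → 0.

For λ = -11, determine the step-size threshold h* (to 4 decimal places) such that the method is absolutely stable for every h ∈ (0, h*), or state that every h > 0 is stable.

Test eqn y'=λy, z=hλ:
  y_{n+1} = y_n + z·[24/25·y_n + 1/25·y_{n+1}] ⇒ (1 − 1/25z)y_{n+1} = (1 + 24/25z)y_n
  ⇒ R(z) = (1 + 24/25z)/(1 − 1/25z).

Need |R(x)|<1, x<0.
x=-1.32: |R|=0.2538
R=−1: 1+24/25x = −1+1/25x ⇒ -23/25x=2 ⇒ x=2/(-23/25)=-2.1739
Confirm numerically:
  x=-1.696: |R|=0.58825 <1
  x=-1.214: |R|=0.15778 <1
  x=-1.078: |R|=0.03344 <1
  x=-2.501: |R|=1.27355 >1
  x=-2.408: |R|=1.19644 >1
  x=-2.321: |R|=1.12382 >1
Stable set (-2.1739, 0).

(-2.1739,0); λ=-11 ⇒ h* = (50/23)/11 = 0.1976.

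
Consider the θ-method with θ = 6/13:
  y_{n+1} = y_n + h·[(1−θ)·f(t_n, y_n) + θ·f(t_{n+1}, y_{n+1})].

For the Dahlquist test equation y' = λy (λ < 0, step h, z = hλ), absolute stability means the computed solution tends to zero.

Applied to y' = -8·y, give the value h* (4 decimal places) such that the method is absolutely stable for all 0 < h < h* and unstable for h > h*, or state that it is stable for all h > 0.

(-26.0000,0); λ=-8 ⇒ h* = (26)/8 = 3.2500.

On y'=λy, z=hλ:
  y_{n+1} = y_n + z·[7/13·y_n + 6/13·y_{n+1}] ⇒ (1 − 6/13z)y_{n+1} = (1 + 7/13z)y_n
  Hence R(z) = (1 + 7/13z)/(1 − 6/13z).

Boundary: |R(x)|=1, x<0.
x=-1.47: |R|=0.1242
R=−1: 1+7/13x = −1+6/13x ⇒ -1/13x=2 ⇒ x=2/(-1/13)=-26.0000
Confirm numerically:
  x=-23.610: |R|=0.98455 <1
  x=-17.489: |R|=0.92783 <1
  x=-17.291: |R|=0.92540 <1
  x=-16.684: |R|=0.91763 <1
  x=-26.202: |R|=1.00119 >1
  x=-26.130: |R|=1.00077 >1
Stable set (-26.0000, 0).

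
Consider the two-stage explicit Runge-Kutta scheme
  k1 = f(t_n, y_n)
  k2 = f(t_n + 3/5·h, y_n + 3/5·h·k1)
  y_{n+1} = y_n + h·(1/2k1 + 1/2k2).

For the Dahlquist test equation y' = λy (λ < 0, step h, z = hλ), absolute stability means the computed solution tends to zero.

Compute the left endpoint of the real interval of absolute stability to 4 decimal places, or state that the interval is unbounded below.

With y'=λy (z=hλ):
  k1=λy_n ⇒ h·k1=z·y_n;  k2=λ(1+3/5z)y_n ⇒ h·k2=z(1+3/5z)y_n
  y_{n+1}/y_n = 1 + 1/2z + 1/2z(1+3/5z) = 1 + z + 3/10z²
  R(z) = 1 + z + 3/10z².

Need |R(x)|<1, x<0.
x=-1.14: |R|=0.2499
R=1: x+3/10x²=0 ⇒ x=−10/3=-3.3333; min R=1−1/(4·3/10)=0.1667>−1
Confirm numerically:
  x=-3.311: |R|=0.97782 <1
  x=-3.182: |R|=0.85554 <1
  x=-2.870: |R|=0.60107 <1
  x=-1.468: |R|=0.17851 <1
  x=-3.722: |R|=1.43399 >1
  x=-3.612: |R|=1.30196 >1
  x=-3.424: |R|=1.09313 >1
So |R|<1 on (-3.3333, 0).

left endpoint -3.3333.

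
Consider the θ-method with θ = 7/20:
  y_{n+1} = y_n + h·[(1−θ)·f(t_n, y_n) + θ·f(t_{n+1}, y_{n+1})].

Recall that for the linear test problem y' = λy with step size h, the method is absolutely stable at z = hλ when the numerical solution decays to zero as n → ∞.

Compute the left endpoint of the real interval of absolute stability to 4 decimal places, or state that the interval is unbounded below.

Test eqn y'=λy, z=hλ:
  y_{n+1} = y_n + z·[13/20·y_n + 7/20·y_{n+1}] ⇒ (1 − 7/20z)y_{n+1} = (1 + 13/20z)y_n
  R(z) = (1 + 13/20z)/(1 − 7/20z).

Find x<0 with |R(x)|<1.
x=-1.01: |R|=0.2538
R=−1: 1+13/20x = −1+7/20x ⇒ -3/10x=2 ⇒ x=2/(-3/10)=-6.6667
Confirm numerically:
  x=-6.312: |R|=0.96685 <1
  x=-4.886: |R|=0.80289 <1
  x=-4.806: |R|=0.79188 <1
  x=-4.198: |R|=0.70008 <1
  x=-7.230: |R|=1.04787 >1
  x=-7.212: |R|=1.04642 >1
  x=-6.726: |R|=1.00531 >1
So |R|<1 on (-6.6667, 0).

left endpoint -6.6667.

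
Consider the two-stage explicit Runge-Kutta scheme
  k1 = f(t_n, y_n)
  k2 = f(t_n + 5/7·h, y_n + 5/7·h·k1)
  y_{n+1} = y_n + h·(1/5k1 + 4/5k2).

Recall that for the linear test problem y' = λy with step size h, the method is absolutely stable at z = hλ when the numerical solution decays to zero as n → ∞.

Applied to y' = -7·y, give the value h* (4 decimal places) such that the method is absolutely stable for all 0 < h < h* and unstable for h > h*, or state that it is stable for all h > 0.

(-1.7500,0); λ=-7 ⇒ h* = (7/4)/7 = 0.2500.

With y'=λy (z=hλ):
  k1=λy_n ⇒ h·k1=z·y_n;  k2=λ(1+5/7z)y_n ⇒ h·k2=z(1+5/7z)y_n
  y_{n+1}/y_n = 1 + 1/5z + 4/5z(1+5/7z) = 1 + z + 4/7z²
  ⇒ R(z) = 1 + z + 4/7z².

Need |R(x)|<1, x<0.
x=-1.48: |R|=0.7717
R=1: x+4/7x²=0 ⇒ x=−7/4=-1.7500; min R=1−1/(4·4/7)=0.5625>−1
Confirm numerically:
  x=-1.687: |R|=0.93927 <1
  x=-1.315: |R|=0.67313 <1
  x=-0.894: |R|=0.56271 <1
  x=-0.738: |R|=0.57323 <1
  x=-2.290: |R|=1.70663 >1
  x=-1.846: |R|=1.10127 >1
So |R|<1 on (-1.7500, 0).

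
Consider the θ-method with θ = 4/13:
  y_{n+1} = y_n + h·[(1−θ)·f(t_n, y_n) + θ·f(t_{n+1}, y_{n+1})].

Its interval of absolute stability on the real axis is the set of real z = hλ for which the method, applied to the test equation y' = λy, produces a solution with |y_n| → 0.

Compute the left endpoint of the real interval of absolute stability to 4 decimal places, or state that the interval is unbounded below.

left endpoint -5.2000.

With y'=λy (z=hλ):
  y_{n+1} = y_n + z·[9/13·y_n + 4/13·y_{n+1}] ⇒ (1 − 4/13z)y_{n+1} = (1 + 9/13z)y_n
  R(z) = (1 + 9/13z)/(1 − 4/13z).

Need |R(x)|<1, x<0.
x=-0.99: |R|=0.2412
R=−1: 1+9/13x = −1+4/13x ⇒ -5/13x=2 ⇒ x=2/(-5/13)=-5.2000
Confirm numerically:
  x=-4.906: |R|=0.95494 <1
  x=-4.898: |R|=0.95367 <1
  x=-4.031: |R|=0.79931 <1
  x=-2.601: |R|=0.44475 <1
  x=-5.580: |R|=1.05379 >1
  x=-5.373: |R|=1.02508 >1
Stable set (-5.2000, 0).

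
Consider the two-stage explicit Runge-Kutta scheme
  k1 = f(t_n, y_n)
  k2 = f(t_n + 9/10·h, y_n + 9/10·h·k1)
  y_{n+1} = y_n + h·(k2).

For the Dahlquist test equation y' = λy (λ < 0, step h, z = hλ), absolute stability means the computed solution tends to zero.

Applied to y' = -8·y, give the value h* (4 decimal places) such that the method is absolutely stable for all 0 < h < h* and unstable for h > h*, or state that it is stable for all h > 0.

With y'=λy (z=hλ):
  k1=λy_n ⇒ h·k1=z·y_n;  k2=λ(1+9/10z)y_n ⇒ h·k2=z(1+9/10z)y_n
  y_{n+1}/y_n = 1 + z(1+9/10z) = 1 + z + 9/10z²
  ⇒ R(z) = 1 + z + 9/10z².

Solve |R(x)|<1 on ℝ⁻.
x=-0.89: |R|=0.8229
R=1: x+9/10x²=0 ⇒ x=−10/9=-1.1111; min R=1−1/(4·9/10)=0.7222>−1
Confirm numerically:
  x=-1.038: |R|=0.93170 <1
  x=-0.662: |R|=0.73242 <1
  x=-0.592: |R|=0.72342 <1
  x=-1.566: |R|=1.64112 >1
  x=-1.507: |R|=1.53694 >1
  x=-1.346: |R|=1.28454 >1
So |R|<1 on (-1.1111, 0).

(-1.1111,0); λ=-8 ⇒ h* = (10/9)/8 = 0.1389.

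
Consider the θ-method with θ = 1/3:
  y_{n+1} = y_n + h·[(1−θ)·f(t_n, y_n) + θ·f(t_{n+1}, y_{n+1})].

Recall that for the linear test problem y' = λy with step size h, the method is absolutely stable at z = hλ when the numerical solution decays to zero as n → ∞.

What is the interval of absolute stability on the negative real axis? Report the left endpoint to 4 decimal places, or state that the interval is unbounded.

z∈(-6.0000,0).

Set f=λy, z=hλ:
  y_{n+1} = y_n + z·[2/3·y_n + 1/3·y_{n+1}] ⇒ (1 − 1/3z)y_{n+1} = (1 + 2/3z)y_n
  Hence R(z) = (1 + 2/3z)/(1 − 1/3z).

Boundary: |R(x)|=1, x<0.
x=-1.26: |R|=0.1127
R=−1: 1+2/3x = −1+1/3x ⇒ -1/3x=2 ⇒ x=2/(-1/3)=-6.0000
Confirm numerically:
  x=-4.045: |R|=0.72250 <1
  x=-3.003: |R|=0.50075 <1
  x=-2.566: |R|=0.38304 <1
  x=-6.405: |R|=1.04306 >1
  x=-6.260: |R|=1.02808 >1
  x=-6.214: |R|=1.02323 >1
Interval (-6.0000, 0).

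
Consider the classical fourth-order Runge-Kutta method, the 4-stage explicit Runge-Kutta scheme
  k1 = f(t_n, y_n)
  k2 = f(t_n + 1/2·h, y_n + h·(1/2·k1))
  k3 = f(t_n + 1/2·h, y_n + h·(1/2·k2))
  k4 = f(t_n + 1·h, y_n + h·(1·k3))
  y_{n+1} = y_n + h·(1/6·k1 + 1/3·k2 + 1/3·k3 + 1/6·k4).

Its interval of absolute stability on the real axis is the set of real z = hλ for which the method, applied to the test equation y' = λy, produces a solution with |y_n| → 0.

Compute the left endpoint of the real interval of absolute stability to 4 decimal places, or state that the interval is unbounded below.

left endpoint -2.7853.

With y'=λy (z=hλ):
  order 4, 4-stage ⇒ R(z)=1+z+z^2/2+z^3/6+z^4/24
  (e.g. R(-0.61)=0.54399, |R|=0.54399)

Solve |R(x)|<1 on ℝ⁻.
x=-0.61: |R|=0.5440
|R(-1.6)|=0.2704 |R(-1.33)|=0.2927 |R(-0.52)|=0.5948
Bisect:
  x_lo=-3.2045 |R|=1.8392  x_hi=-0.2957 |R|=0.7440
  mid=-1.75012 |R|=0.27882 →hi
  mid=-2.47731 |R|=0.62663 →hi
  mid=-2.84090 |R|=1.08713 →lo
  mid=-2.65911 |R|=0.82583 →hi
  mid=-2.75000 |R|=0.94809 →hi
  mid=-2.79545 |R|=1.01543 →lo
  mid=-2.77273 |R|=0.98122 →hi
  ...
  [-2.78533,-2.78516] ⇒ x*=-2.7853
Stable set (-2.7853, 0).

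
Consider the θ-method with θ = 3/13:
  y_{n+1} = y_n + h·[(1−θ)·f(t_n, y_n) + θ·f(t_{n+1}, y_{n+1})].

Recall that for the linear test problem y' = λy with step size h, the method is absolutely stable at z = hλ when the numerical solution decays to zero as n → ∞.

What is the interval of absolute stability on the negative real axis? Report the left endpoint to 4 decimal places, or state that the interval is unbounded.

Test eqn y'=λy, z=hλ:
  y_{n+1} = y_n + z·[10/13·y_n + 3/13·y_{n+1}] ⇒ (1 − 3/13z)y_{n+1} = (1 + 10/13z)y_n
  Hence R(z) = (1 + 10/13z)/(1 − 3/13z).

Find x<0 with |R(x)|<1.
x=-1.76: |R|=0.2516
R=−1: 1+10/13x = −1+3/13x ⇒ -7/13x=2 ⇒ x=2/(-7/13)=-3.7143
Confirm numerically:
  x=-3.663: |R|=0.98503 <1
  x=-2.569: |R|=0.61284 <1
  x=-1.514: |R|=0.12199 <1
  x=-4.300: |R|=1.15830 >1
  x=-3.762: |R|=1.01375 >1
Interval (-3.7143, 0).

(-3.7143, 0).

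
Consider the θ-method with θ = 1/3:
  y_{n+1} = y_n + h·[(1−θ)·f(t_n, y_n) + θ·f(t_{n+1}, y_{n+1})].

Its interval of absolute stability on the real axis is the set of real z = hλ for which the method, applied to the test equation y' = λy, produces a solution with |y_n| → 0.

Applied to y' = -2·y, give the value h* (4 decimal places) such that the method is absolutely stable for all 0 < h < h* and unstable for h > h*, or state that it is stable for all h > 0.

With y'=λy (z=hλ):
  y_{n+1} = y_n + z·[2/3·y_n + 1/3·y_{n+1}] ⇒ (1 − 1/3z)y_{n+1} = (1 + 2/3z)y_n
  R(z) = (1 + 2/3z)/(1 − 1/3z).

Solve |R(x)|<1 on ℝ⁻.
x=-1.49: |R|=0.0045
R=−1: 1+2/3x = −1+1/3x ⇒ -1/3x=2 ⇒ x=2/(-1/3)=-6.0000
Confirm numerically:
  x=-5.817: |R|=0.97924 <1
  x=-5.075: |R|=0.88545 <1
  x=-4.349: |R|=0.77534 <1
  x=-3.260: |R|=0.56230 <1
  x=-6.377: |R|=1.04020 >1
  x=-6.275: |R|=1.02965 >1
  x=-6.199: |R|=1.02163 >1
So |R|<1 on (-6.0000, 0).

(-6.0000,0); λ=-2 ⇒ h* = (6)/2 = 3.0000.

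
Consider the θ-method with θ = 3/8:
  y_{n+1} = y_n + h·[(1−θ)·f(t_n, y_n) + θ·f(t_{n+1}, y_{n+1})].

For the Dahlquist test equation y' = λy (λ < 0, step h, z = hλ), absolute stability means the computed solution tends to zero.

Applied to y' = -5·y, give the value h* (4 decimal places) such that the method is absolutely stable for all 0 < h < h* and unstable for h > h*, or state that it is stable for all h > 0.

(-8.0000,0); λ=-5 ⇒ h* = (8)/5 = 1.6000.

Test eqn y'=λy, z=hλ:
  y_{n+1} = y_n + z·[5/8·y_n + 3/8·y_{n+1}] ⇒ (1 − 3/8z)y_{n+1} = (1 + 5/8z)y_n
  so R(z) = (1 + 5/8z)/(1 − 3/8z).

Find x<0 with |R(x)|<1.
x=-0.4: |R|=0.6522
R=−1: 1+5/8x = −1+3/8x ⇒ -1/4x=2 ⇒ x=2/(-1/4)=-8.0000
Confirm numerically:
  x=-7.147: |R|=0.94205 <1
  x=-7.061: |R|=0.93565 <1
  x=-4.966: |R|=0.73500 <1
  x=-4.311: |R|=0.64754 <1
  x=-8.493: |R|=1.02945 >1
  x=-8.156: |R|=1.00961 >1
Stable set (-8.0000, 0).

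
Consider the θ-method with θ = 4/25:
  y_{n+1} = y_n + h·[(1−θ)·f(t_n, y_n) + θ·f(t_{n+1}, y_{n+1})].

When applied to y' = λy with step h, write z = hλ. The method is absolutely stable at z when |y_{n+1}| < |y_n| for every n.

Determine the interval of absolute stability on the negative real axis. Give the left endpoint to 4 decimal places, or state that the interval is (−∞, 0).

Test eqn y'=λy, z=hλ:
  y_{n+1} = y_n + z·[21/25·y_n + 4/25·y_{n+1}] ⇒ (1 − 4/25z)y_{n+1} = (1 + 21/25z)y_n
  R(z) = (1 + 21/25z)/(1 − 4/25z).

Solve |R(x)|<1 on ℝ⁻.
x=-1.38: |R|=0.1304
R=−1: 1+21/25x = −1+4/25x ⇒ -17/25x=2 ⇒ x=2/(-17/25)=-2.9412
Confirm numerically:
  x=-2.359: |R|=0.71260 <1
  x=-2.255: |R|=0.65711 <1
  x=-2.067: |R|=0.55329 <1
  x=-1.814: |R|=0.40594 <1
  x=-3.477: |R|=1.23412 >1
  x=-3.384: |R|=1.19535 >1
Interval (-2.9412, 0).

(-2.9412, 0).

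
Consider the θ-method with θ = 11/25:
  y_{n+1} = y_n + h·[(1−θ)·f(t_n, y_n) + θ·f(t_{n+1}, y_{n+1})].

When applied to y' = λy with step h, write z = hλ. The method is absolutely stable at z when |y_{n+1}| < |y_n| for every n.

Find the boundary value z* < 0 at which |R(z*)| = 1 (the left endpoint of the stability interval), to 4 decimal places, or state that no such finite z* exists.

Set f=λy, z=hλ:
  y_{n+1} = y_n + z·[14/25·y_n + 11/25·y_{n+1}] ⇒ (1 − 11/25z)y_{n+1} = (1 + 14/25z)y_n
  Hence R(z) = (1 + 14/25z)/(1 − 11/25z).

Boundary: |R(x)|=1, x<0.
x=-1.67: |R|=0.0374
R=−1: 1+14/25x = −1+11/25x ⇒ -3/25x=2 ⇒ x=2/(-3/25)=-16.6667
Confirm numerically:
  x=-16.153: |R|=0.99240 <1
  x=-10.579: |R|=0.87081 <1
  x=-8.033: |R|=0.77152 <1
  x=-16.817: |R|=1.00215 >1
  x=-16.741: |R|=1.00107 >1
Stable set (-16.6667, 0).

left endpoint -16.6667.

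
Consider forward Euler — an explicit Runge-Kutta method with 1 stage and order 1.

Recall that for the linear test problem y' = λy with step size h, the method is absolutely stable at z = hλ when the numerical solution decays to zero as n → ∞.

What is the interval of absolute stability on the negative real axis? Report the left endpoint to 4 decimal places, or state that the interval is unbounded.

(-2.0000, 0).

Test eqn y'=λy, z=hλ:
  order 1, 1-stage ⇒ R(z)=1+z
  (e.g. R(-1.18)=-0.18000, |R|=0.18000)

Need |R(x)|<1, x<0.
x=-1.18: |R|=0.1800
|R(-2.39)|=1.3900 |R(-1.34)|=0.3400 |R(-1.24)|=0.2400
Bisect:
  x_lo=-2.7072 |R|=1.7072  x_hi=-0.1087 |R|=0.8913
  mid=-1.40792 |R|=0.40792 →hi
  mid=-2.05755 |R|=1.05755 →lo
  mid=-1.73274 |R|=0.73274 →hi
  mid=-1.89514 |R|=0.89514 →hi
  mid=-1.97635 |R|=0.97635 →hi
  mid=-2.01695 |R|=1.01695 →lo
  mid=-1.99665 |R|=0.99665 →hi
  ...
  [-2.00014,-1.99998] ⇒ x*=-2.0000
Stable set (-2.0000, 0).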